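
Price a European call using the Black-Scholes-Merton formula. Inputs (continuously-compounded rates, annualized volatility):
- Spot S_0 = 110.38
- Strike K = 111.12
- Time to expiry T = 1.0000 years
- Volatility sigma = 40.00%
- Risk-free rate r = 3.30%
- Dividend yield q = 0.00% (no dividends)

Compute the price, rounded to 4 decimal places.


Answer: Price = 18.7406

Derivation:
d1 = (ln(S/K) + (r - q + 0.5*sigma^2) * T) / (sigma * sqrt(T)) = 0.26579565
d2 = d1 - sigma * sqrt(T) = -0.13420435
exp(-rT) = 0.96753856; exp(-qT) = 1.00000000
C = S_0 * exp(-qT) * N(d1) - K * exp(-rT) * N(d2)
N(d1) = 0.60480170; N(d2) = 0.44662049
C = 110.3800 * 1.00000000 * 0.60480170 - 111.1200 * 0.96753856 * 0.44662049 = 18.7406


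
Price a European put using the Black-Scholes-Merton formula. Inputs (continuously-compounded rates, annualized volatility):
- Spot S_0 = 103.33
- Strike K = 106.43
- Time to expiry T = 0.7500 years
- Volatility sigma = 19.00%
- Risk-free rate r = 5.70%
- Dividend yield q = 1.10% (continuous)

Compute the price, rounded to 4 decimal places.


d1 = (ln(S/K) + (r - q + 0.5*sigma^2) * T) / (sigma * sqrt(T)) = 0.11229620
d2 = d1 - sigma * sqrt(T) = -0.05224863
exp(-rT) = 0.95815090; exp(-qT) = 0.99178394
P = K * exp(-rT) * N(-d2) - S_0 * exp(-qT) * N(-d1)
N(-d1) = 0.45529428; N(-d2) = 0.52083471
P = 106.4300 * 0.95815090 * 0.52083471 - 103.3300 * 0.99178394 * 0.45529428 = 6.4536

Answer: Price = 6.4536


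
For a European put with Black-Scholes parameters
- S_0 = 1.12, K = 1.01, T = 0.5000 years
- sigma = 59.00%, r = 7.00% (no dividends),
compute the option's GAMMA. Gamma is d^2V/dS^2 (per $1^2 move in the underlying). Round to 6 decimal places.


Answer: Gamma = 0.737850

Derivation:
d1 = 0.5402855608; d2 = 0.1230925599
phi(d1) = 0.3447648196; exp(-qT) = 1.0000000000; exp(-rT) = 0.9656054163
Gamma = exp(-qT) * phi(d1) / (S * sigma * sqrt(T)) = 1.0000000000 * 0.3447648196 / (1.1200 * 0.5900 * 0.7071067812) = 0.737850


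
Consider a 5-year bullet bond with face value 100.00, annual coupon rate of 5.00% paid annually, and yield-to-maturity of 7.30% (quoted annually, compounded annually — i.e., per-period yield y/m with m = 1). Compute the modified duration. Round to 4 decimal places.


Coupon per period c = face * coupon_rate / m = 5.000000
Periods per year m = 1; per-period yield y/m = 0.073000
Number of cashflows N = 5
Cashflows (t years, CF_t, discount factor 1/(1+y/m)^(m*t), PV):
  t = 1.0000: CF_t = 5.000000, DF = 0.931966, PV = 4.659832
  t = 2.0000: CF_t = 5.000000, DF = 0.868561, PV = 4.342807
  t = 3.0000: CF_t = 5.000000, DF = 0.809470, PV = 4.047351
  t = 4.0000: CF_t = 5.000000, DF = 0.754399, PV = 3.771995
  t = 5.0000: CF_t = 105.000000, DF = 0.703075, PV = 73.822830
Price P = sum_t PV_t = 90.644815
First compute Macaulay numerator sum_t t * PV_t:
  t * PV_t at t = 1.0000: 4.659832
  t * PV_t at t = 2.0000: 8.685615
  t * PV_t at t = 3.0000: 12.142052
  t * PV_t at t = 4.0000: 15.087980
  t * PV_t at t = 5.0000: 369.114149
Macaulay duration D = 409.689629 / 90.644815 = 4.519725
Modified duration = D / (1 + y/m) = 4.519725 / (1 + 0.073000) = 4.212232

Answer: Modified duration = 4.2122


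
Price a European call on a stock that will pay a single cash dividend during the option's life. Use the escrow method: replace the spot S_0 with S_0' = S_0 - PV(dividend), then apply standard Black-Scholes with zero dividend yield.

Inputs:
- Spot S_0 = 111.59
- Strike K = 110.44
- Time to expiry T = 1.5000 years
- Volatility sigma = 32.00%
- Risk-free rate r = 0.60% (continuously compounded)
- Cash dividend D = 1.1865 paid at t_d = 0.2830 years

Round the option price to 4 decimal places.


PV(D) = D * exp(-r * t_d) = 1.1865 * 0.99830344 = 1.18448703
S_0' = S_0 - PV(D) = 111.5900 - 1.18448703 = 110.40551297
d1 = (ln(S_0'/K) + (r + sigma^2/2)*T) / (sigma*sqrt(T)) = 0.21812625
d2 = d1 - sigma*sqrt(T) = -0.17379211
exp(-rT) = 0.99104038
N(d1) = 0.58633463; N(d2) = 0.43101442
C = S_0' * N(d1) - K * exp(-rT) * N(d2) = 110.40551297 * 0.58633463 - 110.4400 * 0.99104038 * 0.43101442 = 17.5598

Answer: Price = 17.5598


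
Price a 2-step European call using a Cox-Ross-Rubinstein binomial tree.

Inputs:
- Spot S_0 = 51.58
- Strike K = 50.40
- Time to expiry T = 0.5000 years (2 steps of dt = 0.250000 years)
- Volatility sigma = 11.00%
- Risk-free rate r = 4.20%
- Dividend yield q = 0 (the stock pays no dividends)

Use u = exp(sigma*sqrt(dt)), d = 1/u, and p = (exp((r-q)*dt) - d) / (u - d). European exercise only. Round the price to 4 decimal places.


dt = T/N = 0.250000
u = exp(sigma*sqrt(dt)) = 1.056541; d = 1/u = 0.946485
p = (exp((r-q)*dt) - d) / (u - d) = 0.582163
Discount per step: exp(-r*dt) = 0.989555
Stock lattice S(k, i) with i counting down-moves:
  k=0: S(0,0) = 51.5800
  k=1: S(1,0) = 54.4964; S(1,1) = 48.8197
  k=2: S(2,0) = 57.5776; S(2,1) = 51.5800; S(2,2) = 46.2071
Terminal payoffs V(N, i) = max(S_T - K, 0):
  V(2,0) = 7.177623; V(2,1) = 1.180000; V(2,2) = 0.000000
Backward induction: V(k, i) = exp(-r*dt) * [p * V(k+1, i) + (1-p) * V(k+1, i+1)].
  V(1,0) = exp(-r*dt) * [p*7.177623 + (1-p)*1.180000] = 4.622796
  V(1,1) = exp(-r*dt) * [p*1.180000 + (1-p)*0.000000] = 0.679777
  V(0,0) = exp(-r*dt) * [p*4.622796 + (1-p)*0.679777] = 2.944178

Answer: Price = V(0,0) = 2.9442


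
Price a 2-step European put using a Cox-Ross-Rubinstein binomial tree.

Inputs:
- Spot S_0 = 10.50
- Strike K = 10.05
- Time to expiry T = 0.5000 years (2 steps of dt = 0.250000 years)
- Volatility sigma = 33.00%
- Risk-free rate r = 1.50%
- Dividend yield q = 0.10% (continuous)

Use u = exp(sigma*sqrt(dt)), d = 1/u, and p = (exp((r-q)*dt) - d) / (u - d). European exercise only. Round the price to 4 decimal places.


Answer: Price = V(0,0) = 0.6989

Derivation:
dt = T/N = 0.250000
u = exp(sigma*sqrt(dt)) = 1.179393; d = 1/u = 0.847894
p = (exp((r-q)*dt) - d) / (u - d) = 0.469420
Discount per step: exp(-r*dt) = 0.996257
Stock lattice S(k, i) with i counting down-moves:
  k=0: S(0,0) = 10.5000
  k=1: S(1,0) = 12.3836; S(1,1) = 8.9029
  k=2: S(2,0) = 14.6052; S(2,1) = 10.5000; S(2,2) = 7.5487
Terminal payoffs V(N, i) = max(K - S_T, 0):
  V(2,0) = 0.000000; V(2,1) = 0.000000; V(2,2) = 2.501301
Backward induction: V(k, i) = exp(-r*dt) * [p * V(k+1, i) + (1-p) * V(k+1, i+1)].
  V(1,0) = exp(-r*dt) * [p*0.000000 + (1-p)*0.000000] = 0.000000
  V(1,1) = exp(-r*dt) * [p*0.000000 + (1-p)*2.501301] = 1.322173
  V(0,0) = exp(-r*dt) * [p*0.000000 + (1-p)*1.322173] = 0.698893


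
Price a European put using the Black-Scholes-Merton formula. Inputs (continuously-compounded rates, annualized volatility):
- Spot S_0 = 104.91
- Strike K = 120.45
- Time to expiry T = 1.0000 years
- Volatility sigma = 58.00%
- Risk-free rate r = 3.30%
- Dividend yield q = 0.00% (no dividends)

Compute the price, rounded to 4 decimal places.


d1 = (ln(S/K) + (r - q + 0.5*sigma^2) * T) / (sigma * sqrt(T)) = 0.10873812
d2 = d1 - sigma * sqrt(T) = -0.47126188
exp(-rT) = 0.96753856; exp(-qT) = 1.00000000
P = K * exp(-rT) * N(-d2) - S_0 * exp(-qT) * N(-d1)
N(-d1) = 0.45670510; N(-d2) = 0.68127313
P = 120.4500 * 0.96753856 * 0.68127313 - 104.9100 * 1.00000000 * 0.45670510 = 31.4827

Answer: Price = 31.4827


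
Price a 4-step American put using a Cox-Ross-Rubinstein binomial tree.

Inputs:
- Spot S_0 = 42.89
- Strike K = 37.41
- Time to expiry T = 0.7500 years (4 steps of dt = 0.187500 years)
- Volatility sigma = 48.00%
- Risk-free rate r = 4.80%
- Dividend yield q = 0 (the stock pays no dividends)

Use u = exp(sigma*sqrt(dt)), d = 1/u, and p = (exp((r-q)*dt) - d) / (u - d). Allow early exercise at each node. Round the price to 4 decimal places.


dt = T/N = 0.187500
u = exp(sigma*sqrt(dt)) = 1.231024; d = 1/u = 0.812332
p = (exp((r-q)*dt) - d) / (u - d) = 0.469817
Discount per step: exp(-r*dt) = 0.991040
Stock lattice S(k, i) with i counting down-moves:
  k=0: S(0,0) = 42.8900
  k=1: S(1,0) = 52.7986; S(1,1) = 34.8409
  k=2: S(2,0) = 64.9963; S(2,1) = 42.8900; S(2,2) = 28.3024
  k=3: S(3,0) = 80.0120; S(3,1) = 52.7986; S(3,2) = 34.8409; S(3,3) = 22.9909
  k=4: S(4,0) = 98.4967; S(4,1) = 64.9963; S(4,2) = 42.8900; S(4,3) = 28.3024; S(4,4) = 18.6763
Terminal payoffs V(N, i) = max(K - S_T, 0):
  V(4,0) = 0.000000; V(4,1) = 0.000000; V(4,2) = 0.000000; V(4,3) = 9.107603; V(4,4) = 18.733719
Backward induction: V(k, i) = exp(-r*dt) * [p * V(k+1, i) + (1-p) * V(k+1, i+1)]; then take max(V_cont, immediate exercise) for American.
  V(3,0) = exp(-r*dt) * [p*0.000000 + (1-p)*0.000000] = 0.000000; exercise = 0.000000; V(3,0) = max -> 0.000000
  V(3,1) = exp(-r*dt) * [p*0.000000 + (1-p)*0.000000] = 0.000000; exercise = 0.000000; V(3,1) = max -> 0.000000
  V(3,2) = exp(-r*dt) * [p*0.000000 + (1-p)*9.107603] = 4.785430; exercise = 2.569078; V(3,2) = max -> 4.785430
  V(3,3) = exp(-r*dt) * [p*9.107603 + (1-p)*18.733719] = 14.083876; exercise = 14.419056; V(3,3) = max -> 14.419056
  V(2,0) = exp(-r*dt) * [p*0.000000 + (1-p)*0.000000] = 0.000000; exercise = 0.000000; V(2,0) = max -> 0.000000
  V(2,1) = exp(-r*dt) * [p*0.000000 + (1-p)*4.785430] = 2.514421; exercise = 0.000000; V(2,1) = max -> 2.514421
  V(2,2) = exp(-r*dt) * [p*4.785430 + (1-p)*14.419056] = 9.804374; exercise = 9.107603; V(2,2) = max -> 9.804374
  V(1,0) = exp(-r*dt) * [p*0.000000 + (1-p)*2.514421] = 1.321158; exercise = 0.000000; V(1,0) = max -> 1.321158
  V(1,1) = exp(-r*dt) * [p*2.514421 + (1-p)*9.804374] = 6.322271; exercise = 2.569078; V(1,1) = max -> 6.322271
  V(0,0) = exp(-r*dt) * [p*1.321158 + (1-p)*6.322271] = 3.937068; exercise = 0.000000; V(0,0) = max -> 3.937068

Answer: Price = V(0,0) = 3.9371


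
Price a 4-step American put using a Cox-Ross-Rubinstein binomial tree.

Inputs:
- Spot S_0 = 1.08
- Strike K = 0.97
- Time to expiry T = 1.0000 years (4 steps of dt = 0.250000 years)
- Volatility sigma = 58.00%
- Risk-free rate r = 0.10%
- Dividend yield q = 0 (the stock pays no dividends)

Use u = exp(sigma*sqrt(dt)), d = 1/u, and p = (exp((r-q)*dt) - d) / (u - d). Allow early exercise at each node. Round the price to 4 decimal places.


Answer: Price = V(0,0) = 0.1842

Derivation:
dt = T/N = 0.250000
u = exp(sigma*sqrt(dt)) = 1.336427; d = 1/u = 0.748264
p = (exp((r-q)*dt) - d) / (u - d) = 0.428429
Discount per step: exp(-r*dt) = 0.999750
Stock lattice S(k, i) with i counting down-moves:
  k=0: S(0,0) = 1.0800
  k=1: S(1,0) = 1.4433; S(1,1) = 0.8081
  k=2: S(2,0) = 1.9289; S(2,1) = 1.0800; S(2,2) = 0.6047
  k=3: S(3,0) = 2.5779; S(3,1) = 1.4433; S(3,2) = 0.8081; S(3,3) = 0.4525
  k=4: S(4,0) = 3.4451; S(4,1) = 1.9289; S(4,2) = 1.0800; S(4,3) = 0.6047; S(4,4) = 0.3386
Terminal payoffs V(N, i) = max(K - S_T, 0):
  V(4,0) = 0.000000; V(4,1) = 0.000000; V(4,2) = 0.000000; V(4,3) = 0.365310; V(4,4) = 0.631435
Backward induction: V(k, i) = exp(-r*dt) * [p * V(k+1, i) + (1-p) * V(k+1, i+1)]; then take max(V_cont, immediate exercise) for American.
  V(3,0) = exp(-r*dt) * [p*0.000000 + (1-p)*0.000000] = 0.000000; exercise = 0.000000; V(3,0) = max -> 0.000000
  V(3,1) = exp(-r*dt) * [p*0.000000 + (1-p)*0.000000] = 0.000000; exercise = 0.000000; V(3,1) = max -> 0.000000
  V(3,2) = exp(-r*dt) * [p*0.000000 + (1-p)*0.365310] = 0.208748; exercise = 0.161875; V(3,2) = max -> 0.208748
  V(3,3) = exp(-r*dt) * [p*0.365310 + (1-p)*0.631435] = 0.517290; exercise = 0.517532; V(3,3) = max -> 0.517532
  V(2,0) = exp(-r*dt) * [p*0.000000 + (1-p)*0.000000] = 0.000000; exercise = 0.000000; V(2,0) = max -> 0.000000
  V(2,1) = exp(-r*dt) * [p*0.000000 + (1-p)*0.208748] = 0.119285; exercise = 0.000000; V(2,1) = max -> 0.119285
  V(2,2) = exp(-r*dt) * [p*0.208748 + (1-p)*0.517532] = 0.385144; exercise = 0.365310; V(2,2) = max -> 0.385144
  V(1,0) = exp(-r*dt) * [p*0.000000 + (1-p)*0.119285] = 0.068163; exercise = 0.000000; V(1,0) = max -> 0.068163
  V(1,1) = exp(-r*dt) * [p*0.119285 + (1-p)*0.385144] = 0.271174; exercise = 0.161875; V(1,1) = max -> 0.271174
  V(0,0) = exp(-r*dt) * [p*0.068163 + (1-p)*0.271174] = 0.184152; exercise = 0.000000; V(0,0) = max -> 0.184152


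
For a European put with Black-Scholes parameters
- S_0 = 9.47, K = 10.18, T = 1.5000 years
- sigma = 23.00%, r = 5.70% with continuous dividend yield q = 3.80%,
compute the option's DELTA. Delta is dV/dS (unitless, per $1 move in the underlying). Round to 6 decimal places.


d1 = -0.0146298577; d2 = -0.2963211781
phi(d1) = 0.3988995893; exp(-qT) = 0.9445940694; exp(-rT) = 0.9180531431
N(-d1) = 0.5058362606
Delta = -exp(-qT) * N(-d1) = -0.9445940694 * 0.5058362606 = -0.477810

Answer: Delta = -0.477810


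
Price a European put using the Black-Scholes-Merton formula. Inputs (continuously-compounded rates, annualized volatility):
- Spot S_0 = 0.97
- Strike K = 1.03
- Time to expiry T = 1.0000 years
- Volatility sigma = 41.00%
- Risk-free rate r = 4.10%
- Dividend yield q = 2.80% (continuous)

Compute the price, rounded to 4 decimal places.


d1 = (ln(S/K) + (r - q + 0.5*sigma^2) * T) / (sigma * sqrt(T)) = 0.09032193
d2 = d1 - sigma * sqrt(T) = -0.31967807
exp(-rT) = 0.95982913; exp(-qT) = 0.97238837
P = K * exp(-rT) * N(-d2) - S_0 * exp(-qT) * N(-d1)
N(-d1) = 0.46401570; N(-d2) = 0.62539381
P = 1.0300 * 0.95982913 * 0.62539381 - 0.9700 * 0.97238837 * 0.46401570 = 0.1806

Answer: Price = 0.1806


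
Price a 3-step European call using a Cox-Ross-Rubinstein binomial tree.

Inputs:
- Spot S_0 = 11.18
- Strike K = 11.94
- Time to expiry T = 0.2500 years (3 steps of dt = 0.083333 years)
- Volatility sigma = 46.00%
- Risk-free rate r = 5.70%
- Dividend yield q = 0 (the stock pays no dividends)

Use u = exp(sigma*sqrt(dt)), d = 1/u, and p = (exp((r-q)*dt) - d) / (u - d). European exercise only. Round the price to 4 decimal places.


dt = T/N = 0.083333
u = exp(sigma*sqrt(dt)) = 1.142011; d = 1/u = 0.875648
p = (exp((r-q)*dt) - d) / (u - d) = 0.484726
Discount per step: exp(-r*dt) = 0.995261
Stock lattice S(k, i) with i counting down-moves:
  k=0: S(0,0) = 11.1800
  k=1: S(1,0) = 12.7677; S(1,1) = 9.7897
  k=2: S(2,0) = 14.5808; S(2,1) = 11.1800; S(2,2) = 8.5724
  k=3: S(3,0) = 16.6515; S(3,1) = 12.7677; S(3,2) = 9.7897; S(3,3) = 7.5064
Terminal payoffs V(N, i) = max(S_T - K, 0):
  V(3,0) = 4.711464; V(3,1) = 0.827681; V(3,2) = 0.000000; V(3,3) = 0.000000
Backward induction: V(k, i) = exp(-r*dt) * [p * V(k+1, i) + (1-p) * V(k+1, i+1)].
  V(2,0) = exp(-r*dt) * [p*4.711464 + (1-p)*0.827681] = 2.697410
  V(2,1) = exp(-r*dt) * [p*0.827681 + (1-p)*0.000000] = 0.399297
  V(2,2) = exp(-r*dt) * [p*0.000000 + (1-p)*0.000000] = 0.000000
  V(1,0) = exp(-r*dt) * [p*2.697410 + (1-p)*0.399297] = 1.506082
  V(1,1) = exp(-r*dt) * [p*0.399297 + (1-p)*0.000000] = 0.192633
  V(0,0) = exp(-r*dt) * [p*1.506082 + (1-p)*0.192633] = 0.825366

Answer: Price = V(0,0) = 0.8254


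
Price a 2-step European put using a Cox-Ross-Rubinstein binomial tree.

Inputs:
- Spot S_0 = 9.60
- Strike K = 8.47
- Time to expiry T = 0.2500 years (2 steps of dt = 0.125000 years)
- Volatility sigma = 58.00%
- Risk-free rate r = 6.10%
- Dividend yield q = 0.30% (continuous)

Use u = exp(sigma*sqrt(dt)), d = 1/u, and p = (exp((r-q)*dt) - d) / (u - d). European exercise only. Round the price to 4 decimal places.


Answer: Price = V(0,0) = 0.5885

Derivation:
dt = T/N = 0.125000
u = exp(sigma*sqrt(dt)) = 1.227600; d = 1/u = 0.814598
p = (exp((r-q)*dt) - d) / (u - d) = 0.466532
Discount per step: exp(-r*dt) = 0.992404
Stock lattice S(k, i) with i counting down-moves:
  k=0: S(0,0) = 9.6000
  k=1: S(1,0) = 11.7850; S(1,1) = 7.8201
  k=2: S(2,0) = 14.4672; S(2,1) = 9.6000; S(2,2) = 6.3703
Terminal payoffs V(N, i) = max(K - S_T, 0):
  V(2,0) = 0.000000; V(2,1) = 0.000000; V(2,2) = 2.099734
Backward induction: V(k, i) = exp(-r*dt) * [p * V(k+1, i) + (1-p) * V(k+1, i+1)].
  V(1,0) = exp(-r*dt) * [p*0.000000 + (1-p)*0.000000] = 0.000000
  V(1,1) = exp(-r*dt) * [p*0.000000 + (1-p)*2.099734] = 1.111633
  V(0,0) = exp(-r*dt) * [p*0.000000 + (1-p)*1.111633] = 0.588516


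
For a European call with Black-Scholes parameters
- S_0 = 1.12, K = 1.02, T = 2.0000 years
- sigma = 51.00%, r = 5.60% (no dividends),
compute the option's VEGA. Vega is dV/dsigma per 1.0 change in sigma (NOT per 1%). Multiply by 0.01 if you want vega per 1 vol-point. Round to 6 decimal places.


Answer: Vega = 0.513028

Derivation:
d1 = 0.6455830257; d2 = -0.0756658911
phi(d1) = 0.3238977969; exp(-qT) = 1.0000000000; exp(-rT) = 0.8940442575
Vega = S * exp(-qT) * phi(d1) * sqrt(T) = 1.1200 * 1.0000000000 * 0.3238977969 * 1.4142135624 = 0.513028


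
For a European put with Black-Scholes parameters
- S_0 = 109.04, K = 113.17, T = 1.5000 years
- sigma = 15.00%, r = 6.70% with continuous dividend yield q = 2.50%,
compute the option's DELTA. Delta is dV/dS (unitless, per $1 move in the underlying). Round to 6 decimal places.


Answer: Delta = -0.393085

Derivation:
d1 = 0.2324221444; d2 = 0.0487104137
phi(d1) = 0.3883110599; exp(-qT) = 0.9631944177; exp(-rT) = 0.9043851124
N(-d1) = 0.4081050755
Delta = -exp(-qT) * N(-d1) = -0.9631944177 * 0.4081050755 = -0.393085


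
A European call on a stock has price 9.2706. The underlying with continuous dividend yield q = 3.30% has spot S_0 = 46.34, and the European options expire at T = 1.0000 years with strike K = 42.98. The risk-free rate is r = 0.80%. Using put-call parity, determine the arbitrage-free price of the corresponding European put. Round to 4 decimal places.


Put-call parity: C - P = S_0 * exp(-qT) - K * exp(-rT).
S_0 * exp(-qT) = 46.3400 * 0.96753856 = 44.83573685
K * exp(-rT) = 42.9800 * 0.99203191 = 42.63753170
P = C - S*exp(-qT) + K*exp(-rT)
P = 9.2706 - 44.83573685 + 42.63753170 = 7.0724

Answer: Put price = 7.0724


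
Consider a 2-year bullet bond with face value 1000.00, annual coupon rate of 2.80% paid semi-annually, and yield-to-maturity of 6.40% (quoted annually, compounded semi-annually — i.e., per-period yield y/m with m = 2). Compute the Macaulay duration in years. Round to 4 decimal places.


Answer: Macaulay duration = 1.9573 years

Derivation:
Coupon per period c = face * coupon_rate / m = 14.000000
Periods per year m = 2; per-period yield y/m = 0.032000
Number of cashflows N = 4
Cashflows (t years, CF_t, discount factor 1/(1+y/m)^(m*t), PV):
  t = 0.5000: CF_t = 14.000000, DF = 0.968992, PV = 13.565891
  t = 1.0000: CF_t = 14.000000, DF = 0.938946, PV = 13.145244
  t = 1.5000: CF_t = 14.000000, DF = 0.909831, PV = 12.737639
  t = 2.0000: CF_t = 1014.000000, DF = 0.881620, PV = 893.962221
Price P = sum_t PV_t = 933.410995
Macaulay numerator sum_t t * PV_t:
  t * PV_t at t = 0.5000: 6.782946
  t * PV_t at t = 1.0000: 13.145244
  t * PV_t at t = 1.5000: 19.106459
  t * PV_t at t = 2.0000: 1787.924442
Macaulay duration D = (sum_t t * PV_t) / P = 1826.959090 / 933.410995 = 1.957293


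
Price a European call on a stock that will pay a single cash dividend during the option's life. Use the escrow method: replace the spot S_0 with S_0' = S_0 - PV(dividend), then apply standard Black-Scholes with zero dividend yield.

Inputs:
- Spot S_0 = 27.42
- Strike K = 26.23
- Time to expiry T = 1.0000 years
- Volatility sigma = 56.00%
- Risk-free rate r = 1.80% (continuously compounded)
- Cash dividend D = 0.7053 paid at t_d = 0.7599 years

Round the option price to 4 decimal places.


PV(D) = D * exp(-r * t_d) = 0.7053 * 0.98641492 = 0.69571844
S_0' = S_0 - PV(D) = 27.4200 - 0.69571844 = 26.72428156
d1 = (ln(S_0'/K) + (r + sigma^2/2)*T) / (sigma*sqrt(T)) = 0.34547996
d2 = d1 - sigma*sqrt(T) = -0.21452004
exp(-rT) = 0.98216103
N(d1) = 0.63513321; N(d2) = 0.41507077
C = S_0' * N(d1) - K * exp(-rT) * N(d2) = 26.72428156 * 0.63513321 - 26.2300 * 0.98216103 * 0.41507077 = 6.2804

Answer: Price = 6.2804


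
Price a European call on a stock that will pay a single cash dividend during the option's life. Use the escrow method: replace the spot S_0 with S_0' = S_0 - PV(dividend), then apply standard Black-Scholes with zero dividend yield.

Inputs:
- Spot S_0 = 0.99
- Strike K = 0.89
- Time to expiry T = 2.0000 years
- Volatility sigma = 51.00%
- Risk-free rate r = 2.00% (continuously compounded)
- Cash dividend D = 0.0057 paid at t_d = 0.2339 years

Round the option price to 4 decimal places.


Answer: Price = 0.3283

Derivation:
PV(D) = D * exp(-r * t_d) = 0.0057 * 0.99533292 = 0.00567340
S_0' = S_0 - PV(D) = 0.9900 - 0.00567340 = 0.98432660
d1 = (ln(S_0'/K) + (r + sigma^2/2)*T) / (sigma*sqrt(T)) = 0.55575306
d2 = d1 - sigma*sqrt(T) = -0.16549586
exp(-rT) = 0.96078944
N(d1) = 0.71081016; N(d2) = 0.43427686
C = S_0' * N(d1) - K * exp(-rT) * N(d2) = 0.98432660 * 0.71081016 - 0.8900 * 0.96078944 * 0.43427686 = 0.3283


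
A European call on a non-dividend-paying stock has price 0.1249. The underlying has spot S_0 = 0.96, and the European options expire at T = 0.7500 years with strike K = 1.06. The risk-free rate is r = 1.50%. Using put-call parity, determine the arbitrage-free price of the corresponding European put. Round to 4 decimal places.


Put-call parity: C - P = S_0 * exp(-qT) - K * exp(-rT).
S_0 * exp(-qT) = 0.9600 * 1.00000000 = 0.96000000
K * exp(-rT) = 1.0600 * 0.98881304 = 1.04814183
P = C - S*exp(-qT) + K*exp(-rT)
P = 0.1249 - 0.96000000 + 1.04814183 = 0.2130

Answer: Put price = 0.2130


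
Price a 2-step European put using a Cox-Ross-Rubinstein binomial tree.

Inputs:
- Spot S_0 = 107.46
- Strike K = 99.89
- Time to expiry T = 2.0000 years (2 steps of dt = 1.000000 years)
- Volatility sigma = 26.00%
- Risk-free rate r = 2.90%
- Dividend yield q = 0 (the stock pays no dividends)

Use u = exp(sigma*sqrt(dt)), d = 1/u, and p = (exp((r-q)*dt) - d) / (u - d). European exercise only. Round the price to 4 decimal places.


Answer: Price = V(0,0) = 8.7911

Derivation:
dt = T/N = 1.000000
u = exp(sigma*sqrt(dt)) = 1.296930; d = 1/u = 0.771052
p = (exp((r-q)*dt) - d) / (u - d) = 0.491317
Discount per step: exp(-r*dt) = 0.971416
Stock lattice S(k, i) with i counting down-moves:
  k=0: S(0,0) = 107.4600
  k=1: S(1,0) = 139.3681; S(1,1) = 82.8572
  k=2: S(2,0) = 180.7507; S(2,1) = 107.4600; S(2,2) = 63.8872
Terminal payoffs V(N, i) = max(K - S_T, 0):
  V(2,0) = 0.000000; V(2,1) = 0.000000; V(2,2) = 36.002822
Backward induction: V(k, i) = exp(-r*dt) * [p * V(k+1, i) + (1-p) * V(k+1, i+1)].
  V(1,0) = exp(-r*dt) * [p*0.000000 + (1-p)*0.000000] = 0.000000
  V(1,1) = exp(-r*dt) * [p*0.000000 + (1-p)*36.002822] = 17.790546
  V(0,0) = exp(-r*dt) * [p*0.000000 + (1-p)*17.790546] = 8.791076


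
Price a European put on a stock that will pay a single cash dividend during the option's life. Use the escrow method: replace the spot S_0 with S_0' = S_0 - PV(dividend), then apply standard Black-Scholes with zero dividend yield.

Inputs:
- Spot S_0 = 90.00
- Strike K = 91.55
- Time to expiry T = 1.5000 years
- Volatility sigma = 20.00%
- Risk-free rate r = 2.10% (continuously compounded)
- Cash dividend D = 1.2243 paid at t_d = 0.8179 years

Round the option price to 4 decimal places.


PV(D) = D * exp(-r * t_d) = 1.2243 * 0.98297076 = 1.20345111
S_0' = S_0 - PV(D) = 90.0000 - 1.20345111 = 88.79654889
d1 = (ln(S_0'/K) + (r + sigma^2/2)*T) / (sigma*sqrt(T)) = 0.12640394
d2 = d1 - sigma*sqrt(T) = -0.11854504
exp(-rT) = 0.96899096
N(-d1) = 0.44970609; N(-d2) = 0.54718209
P = K * exp(-rT) * N(-d2) - S_0' * N(-d1) = 91.5500 * 0.96899096 * 0.54718209 - 88.79654889 * 0.44970609 = 8.6088

Answer: Price = 8.6088


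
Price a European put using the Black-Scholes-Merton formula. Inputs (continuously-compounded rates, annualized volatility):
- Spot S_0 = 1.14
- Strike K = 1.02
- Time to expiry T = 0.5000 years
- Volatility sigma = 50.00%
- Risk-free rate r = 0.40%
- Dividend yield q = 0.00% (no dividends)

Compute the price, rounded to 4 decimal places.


Answer: Price = 0.0980

Derivation:
d1 = (ln(S/K) + (r - q + 0.5*sigma^2) * T) / (sigma * sqrt(T)) = 0.49702715
d2 = d1 - sigma * sqrt(T) = 0.14347376
exp(-rT) = 0.99800200; exp(-qT) = 1.00000000
P = K * exp(-rT) * N(-d2) - S_0 * exp(-qT) * N(-d1)
N(-d1) = 0.30958495; N(-d2) = 0.44295802
P = 1.0200 * 0.99800200 * 0.44295802 - 1.1400 * 1.00000000 * 0.30958495 = 0.0980


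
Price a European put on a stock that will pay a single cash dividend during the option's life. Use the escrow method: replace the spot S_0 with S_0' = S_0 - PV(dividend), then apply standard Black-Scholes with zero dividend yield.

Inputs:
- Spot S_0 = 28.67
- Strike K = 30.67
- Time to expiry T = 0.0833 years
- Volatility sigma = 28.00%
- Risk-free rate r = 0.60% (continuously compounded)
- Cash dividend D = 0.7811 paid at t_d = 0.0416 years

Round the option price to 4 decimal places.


PV(D) = D * exp(-r * t_d) = 0.7811 * 0.99975043 = 0.78090506
S_0' = S_0 - PV(D) = 28.6700 - 0.78090506 = 27.88909494
d1 = (ln(S_0'/K) + (r + sigma^2/2)*T) / (sigma*sqrt(T)) = -1.12957339
d2 = d1 - sigma*sqrt(T) = -1.21038626
exp(-rT) = 0.99950032
N(-d1) = 0.87067199; N(-d2) = 0.88693464
P = K * exp(-rT) * N(-d2) - S_0' * N(-d1) = 30.6700 * 0.99950032 * 0.88693464 - 27.88909494 * 0.87067199 = 2.9064

Answer: Price = 2.9064


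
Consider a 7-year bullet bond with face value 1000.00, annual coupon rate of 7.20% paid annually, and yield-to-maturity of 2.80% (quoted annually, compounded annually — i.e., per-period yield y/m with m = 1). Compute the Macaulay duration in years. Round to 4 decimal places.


Coupon per period c = face * coupon_rate / m = 72.000000
Periods per year m = 1; per-period yield y/m = 0.028000
Number of cashflows N = 7
Cashflows (t years, CF_t, discount factor 1/(1+y/m)^(m*t), PV):
  t = 1.0000: CF_t = 72.000000, DF = 0.972763, PV = 70.038911
  t = 2.0000: CF_t = 72.000000, DF = 0.946267, PV = 68.131236
  t = 3.0000: CF_t = 72.000000, DF = 0.920493, PV = 66.275521
  t = 4.0000: CF_t = 72.000000, DF = 0.895422, PV = 64.470351
  t = 5.0000: CF_t = 72.000000, DF = 0.871033, PV = 62.714350
  t = 6.0000: CF_t = 72.000000, DF = 0.847308, PV = 61.006177
  t = 7.0000: CF_t = 1072.000000, DF = 0.824230, PV = 883.574112
Price P = sum_t PV_t = 1276.210657
Macaulay numerator sum_t t * PV_t:
  t * PV_t at t = 1.0000: 70.038911
  t * PV_t at t = 2.0000: 136.262472
  t * PV_t at t = 3.0000: 198.826564
  t * PV_t at t = 4.0000: 257.881406
  t * PV_t at t = 5.0000: 313.571748
  t * PV_t at t = 6.0000: 366.037060
  t * PV_t at t = 7.0000: 6185.018782
Macaulay duration D = (sum_t t * PV_t) / P = 7527.636942 / 1276.210657 = 5.898428

Answer: Macaulay duration = 5.8984 years


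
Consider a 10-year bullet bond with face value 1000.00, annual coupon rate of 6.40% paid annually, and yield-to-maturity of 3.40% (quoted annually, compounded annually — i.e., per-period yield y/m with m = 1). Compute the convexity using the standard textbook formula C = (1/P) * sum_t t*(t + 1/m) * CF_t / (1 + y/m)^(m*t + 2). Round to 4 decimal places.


Answer: Convexity = 75.1724

Derivation:
Coupon per period c = face * coupon_rate / m = 64.000000
Periods per year m = 1; per-period yield y/m = 0.034000
Number of cashflows N = 10
Cashflows (t years, CF_t, discount factor 1/(1+y/m)^(m*t), PV):
  t = 1.0000: CF_t = 64.000000, DF = 0.967118, PV = 61.895551
  t = 2.0000: CF_t = 64.000000, DF = 0.935317, PV = 59.860301
  t = 3.0000: CF_t = 64.000000, DF = 0.904562, PV = 57.891974
  t = 4.0000: CF_t = 64.000000, DF = 0.874818, PV = 55.988369
  t = 5.0000: CF_t = 64.000000, DF = 0.846052, PV = 54.147359
  t = 6.0000: CF_t = 64.000000, DF = 0.818233, PV = 52.366885
  t = 7.0000: CF_t = 64.000000, DF = 0.791327, PV = 50.644957
  t = 8.0000: CF_t = 64.000000, DF = 0.765307, PV = 48.979648
  t = 9.0000: CF_t = 64.000000, DF = 0.740142, PV = 47.369099
  t = 10.0000: CF_t = 1064.000000, DF = 0.715805, PV = 761.616318
Price P = sum_t PV_t = 1250.760462
Convexity numerator sum_t t*(t + 1/m) * CF_t / (1+y/m)^(m*t + 2):
  t = 1.0000: term = 115.783948
  t = 2.0000: term = 335.930216
  t = 3.0000: term = 649.768310
  t = 4.0000: term = 1047.337701
  t = 5.0000: term = 1519.348696
  t = 6.0000: term = 2057.145236
  t = 7.0000: term = 2652.669550
  t = 8.0000: term = 3298.428565
  t = 9.0000: term = 3987.461998
  t = 10.0000: term = 78358.812902
Convexity = (1/P) * sum = 94022.687121 / 1250.760462 = 75.172417


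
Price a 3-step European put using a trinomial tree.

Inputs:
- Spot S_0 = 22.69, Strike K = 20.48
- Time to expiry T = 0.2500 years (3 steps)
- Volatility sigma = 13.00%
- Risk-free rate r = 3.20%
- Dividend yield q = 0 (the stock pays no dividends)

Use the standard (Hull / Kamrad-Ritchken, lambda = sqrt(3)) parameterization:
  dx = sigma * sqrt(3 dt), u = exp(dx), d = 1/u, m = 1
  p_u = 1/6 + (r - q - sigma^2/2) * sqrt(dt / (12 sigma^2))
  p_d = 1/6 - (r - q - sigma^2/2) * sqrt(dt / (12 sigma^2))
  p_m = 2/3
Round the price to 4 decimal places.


Answer: Price = V(0,0) = 0.0316

Derivation:
dt = T/N = 0.083333; dx = sigma*sqrt(3*dt) = 0.065000
u = exp(dx) = 1.067159; d = 1/u = 0.937067
p_u = 0.181763, p_m = 0.666667, p_d = 0.151571
Discount per step: exp(-r*dt) = 0.997337
Stock lattice S(k, j) with j the centered position index:
  k=0: S(0,+0) = 22.6900
  k=1: S(1,-1) = 21.2621; S(1,+0) = 22.6900; S(1,+1) = 24.2138
  k=2: S(2,-2) = 19.9240; S(2,-1) = 21.2621; S(2,+0) = 22.6900; S(2,+1) = 24.2138; S(2,+2) = 25.8400
  k=3: S(3,-3) = 18.6701; S(3,-2) = 19.9240; S(3,-1) = 21.2621; S(3,+0) = 22.6900; S(3,+1) = 24.2138; S(3,+2) = 25.8400; S(3,+3) = 27.5754
Terminal payoffs V(N, j) = max(K - S_T, 0):
  V(3,-3) = 1.809882; V(3,-2) = 0.556015; V(3,-1) = 0.000000; V(3,+0) = 0.000000; V(3,+1) = 0.000000; V(3,+2) = 0.000000; V(3,+3) = 0.000000
Backward induction: V(k, j) = exp(-r*dt) * [p_u * V(k+1, j+1) + p_m * V(k+1, j) + p_d * V(k+1, j-1)]
  V(2,-2) = exp(-r*dt) * [p_u*0.000000 + p_m*0.556015 + p_d*1.809882] = 0.643283
  V(2,-1) = exp(-r*dt) * [p_u*0.000000 + p_m*0.000000 + p_d*0.556015] = 0.084051
  V(2,+0) = exp(-r*dt) * [p_u*0.000000 + p_m*0.000000 + p_d*0.000000] = 0.000000
  V(2,+1) = exp(-r*dt) * [p_u*0.000000 + p_m*0.000000 + p_d*0.000000] = 0.000000
  V(2,+2) = exp(-r*dt) * [p_u*0.000000 + p_m*0.000000 + p_d*0.000000] = 0.000000
  V(1,-1) = exp(-r*dt) * [p_u*0.000000 + p_m*0.084051 + p_d*0.643283] = 0.153128
  V(1,+0) = exp(-r*dt) * [p_u*0.000000 + p_m*0.000000 + p_d*0.084051] = 0.012706
  V(1,+1) = exp(-r*dt) * [p_u*0.000000 + p_m*0.000000 + p_d*0.000000] = 0.000000
  V(0,+0) = exp(-r*dt) * [p_u*0.000000 + p_m*0.012706 + p_d*0.153128] = 0.031596


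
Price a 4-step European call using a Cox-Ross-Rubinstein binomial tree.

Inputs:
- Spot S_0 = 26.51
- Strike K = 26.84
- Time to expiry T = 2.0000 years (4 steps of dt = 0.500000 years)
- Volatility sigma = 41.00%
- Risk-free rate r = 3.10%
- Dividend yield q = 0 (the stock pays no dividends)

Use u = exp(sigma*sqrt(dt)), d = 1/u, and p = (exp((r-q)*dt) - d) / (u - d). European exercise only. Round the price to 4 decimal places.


dt = T/N = 0.500000
u = exp(sigma*sqrt(dt)) = 1.336312; d = 1/u = 0.748328
p = (exp((r-q)*dt) - d) / (u - d) = 0.454592
Discount per step: exp(-r*dt) = 0.984620
Stock lattice S(k, i) with i counting down-moves:
  k=0: S(0,0) = 26.5100
  k=1: S(1,0) = 35.4256; S(1,1) = 19.8382
  k=2: S(2,0) = 47.3397; S(2,1) = 26.5100; S(2,2) = 14.8455
  k=3: S(3,0) = 63.2606; S(3,1) = 35.4256; S(3,2) = 19.8382; S(3,3) = 11.1093
  k=4: S(4,0) = 84.5360; S(4,1) = 47.3397; S(4,2) = 26.5100; S(4,3) = 14.8455; S(4,4) = 8.3134
Terminal payoffs V(N, i) = max(S_T - K, 0):
  V(4,0) = 57.695971; V(4,1) = 20.499715; V(4,2) = 0.000000; V(4,3) = 0.000000; V(4,4) = 0.000000
Backward induction: V(k, i) = exp(-r*dt) * [p * V(k+1, i) + (1-p) * V(k+1, i+1)].
  V(3,0) = exp(-r*dt) * [p*57.695971 + (1-p)*20.499715] = 36.833454
  V(3,1) = exp(-r*dt) * [p*20.499715 + (1-p)*0.000000] = 9.175667
  V(3,2) = exp(-r*dt) * [p*0.000000 + (1-p)*0.000000] = 0.000000
  V(3,3) = exp(-r*dt) * [p*0.000000 + (1-p)*0.000000] = 0.000000
  V(2,0) = exp(-r*dt) * [p*36.833454 + (1-p)*9.175667] = 21.414159
  V(2,1) = exp(-r*dt) * [p*9.175667 + (1-p)*0.000000] = 4.107026
  V(2,2) = exp(-r*dt) * [p*0.000000 + (1-p)*0.000000] = 0.000000
  V(1,0) = exp(-r*dt) * [p*21.414159 + (1-p)*4.107026] = 11.790526
  V(1,1) = exp(-r*dt) * [p*4.107026 + (1-p)*0.000000] = 1.838304
  V(0,0) = exp(-r*dt) * [p*11.790526 + (1-p)*1.838304] = 6.264642

Answer: Price = V(0,0) = 6.2646


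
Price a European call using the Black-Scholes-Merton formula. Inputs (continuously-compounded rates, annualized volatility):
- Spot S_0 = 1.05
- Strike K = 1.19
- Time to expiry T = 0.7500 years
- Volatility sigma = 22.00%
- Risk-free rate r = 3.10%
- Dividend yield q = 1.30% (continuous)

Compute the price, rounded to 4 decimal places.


d1 = (ln(S/K) + (r - q + 0.5*sigma^2) * T) / (sigma * sqrt(T)) = -0.49081671
d2 = d1 - sigma * sqrt(T) = -0.68134230
exp(-rT) = 0.97701820; exp(-qT) = 0.99029738
C = S_0 * exp(-qT) * N(d1) - K * exp(-rT) * N(d2)
N(d1) = 0.31177804; N(d2) = 0.24782746
C = 1.0500 * 0.99029738 * 0.31177804 - 1.1900 * 0.97701820 * 0.24782746 = 0.0361

Answer: Price = 0.0361


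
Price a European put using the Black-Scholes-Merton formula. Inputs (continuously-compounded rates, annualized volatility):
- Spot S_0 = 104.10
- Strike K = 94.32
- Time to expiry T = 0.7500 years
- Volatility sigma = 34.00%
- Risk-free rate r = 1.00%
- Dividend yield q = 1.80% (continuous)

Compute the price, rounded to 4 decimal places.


d1 = (ln(S/K) + (r - q + 0.5*sigma^2) * T) / (sigma * sqrt(T)) = 0.46190983
d2 = d1 - sigma * sqrt(T) = 0.16746119
exp(-rT) = 0.99252805; exp(-qT) = 0.98659072
P = K * exp(-rT) * N(-d2) - S_0 * exp(-qT) * N(-d1)
N(-d1) = 0.32207299; N(-d2) = 0.43350359
P = 94.3200 * 0.99252805 * 0.43350359 - 104.1000 * 0.98659072 * 0.32207299 = 7.5043

Answer: Price = 7.5043


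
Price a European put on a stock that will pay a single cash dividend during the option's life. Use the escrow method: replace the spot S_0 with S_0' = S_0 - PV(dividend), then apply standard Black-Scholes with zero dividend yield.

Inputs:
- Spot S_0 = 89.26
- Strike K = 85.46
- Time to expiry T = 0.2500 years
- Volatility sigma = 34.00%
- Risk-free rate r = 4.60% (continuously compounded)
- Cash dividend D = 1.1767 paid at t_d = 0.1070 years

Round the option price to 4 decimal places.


Answer: Price = 4.2171

Derivation:
PV(D) = D * exp(-r * t_d) = 1.1767 * 0.99509009 = 1.17092251
S_0' = S_0 - PV(D) = 89.2600 - 1.17092251 = 88.08907749
d1 = (ln(S_0'/K) + (r + sigma^2/2)*T) / (sigma*sqrt(T)) = 0.33088304
d2 = d1 - sigma*sqrt(T) = 0.16088304
exp(-rT) = 0.98856587
N(-d1) = 0.37036642; N(-d2) = 0.43609276
P = K * exp(-rT) * N(-d2) - S_0' * N(-d1) = 85.4600 * 0.98856587 * 0.43609276 - 88.08907749 * 0.37036642 = 4.2171


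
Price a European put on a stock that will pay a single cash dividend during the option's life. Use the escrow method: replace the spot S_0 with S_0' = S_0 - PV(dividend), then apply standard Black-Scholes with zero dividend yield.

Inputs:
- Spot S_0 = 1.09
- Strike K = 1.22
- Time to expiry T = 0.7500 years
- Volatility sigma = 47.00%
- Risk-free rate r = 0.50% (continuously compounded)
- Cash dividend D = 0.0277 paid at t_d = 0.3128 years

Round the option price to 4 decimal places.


PV(D) = D * exp(-r * t_d) = 0.0277 * 0.99843722 = 0.02765671
S_0' = S_0 - PV(D) = 1.0900 - 0.02765671 = 1.06234329
d1 = (ln(S_0'/K) + (r + sigma^2/2)*T) / (sigma*sqrt(T)) = -0.12722894
d2 = d1 - sigma*sqrt(T) = -0.53426088
exp(-rT) = 0.99625702
N(-d1) = 0.55062040; N(-d2) = 0.70341947
P = K * exp(-rT) * N(-d2) - S_0' * N(-d1) = 1.2200 * 0.99625702 * 0.70341947 - 1.06234329 * 0.55062040 = 0.2700

Answer: Price = 0.2700


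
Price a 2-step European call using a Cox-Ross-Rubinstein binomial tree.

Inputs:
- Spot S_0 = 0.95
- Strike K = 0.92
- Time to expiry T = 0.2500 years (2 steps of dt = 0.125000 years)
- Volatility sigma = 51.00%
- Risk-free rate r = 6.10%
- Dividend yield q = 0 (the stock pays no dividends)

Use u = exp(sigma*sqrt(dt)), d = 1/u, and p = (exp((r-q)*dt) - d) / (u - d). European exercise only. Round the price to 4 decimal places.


Answer: Price = V(0,0) = 0.1135

Derivation:
dt = T/N = 0.125000
u = exp(sigma*sqrt(dt)) = 1.197591; d = 1/u = 0.835009
p = (exp((r-q)*dt) - d) / (u - d) = 0.476154
Discount per step: exp(-r*dt) = 0.992404
Stock lattice S(k, i) with i counting down-moves:
  k=0: S(0,0) = 0.9500
  k=1: S(1,0) = 1.1377; S(1,1) = 0.7933
  k=2: S(2,0) = 1.3625; S(2,1) = 0.9500; S(2,2) = 0.6624
Terminal payoffs V(N, i) = max(S_T - K, 0):
  V(2,0) = 0.442514; V(2,1) = 0.030000; V(2,2) = 0.000000
Backward induction: V(k, i) = exp(-r*dt) * [p * V(k+1, i) + (1-p) * V(k+1, i+1)].
  V(1,0) = exp(-r*dt) * [p*0.442514 + (1-p)*0.030000] = 0.224700
  V(1,1) = exp(-r*dt) * [p*0.030000 + (1-p)*0.000000] = 0.014176
  V(0,0) = exp(-r*dt) * [p*0.224700 + (1-p)*0.014176] = 0.113549


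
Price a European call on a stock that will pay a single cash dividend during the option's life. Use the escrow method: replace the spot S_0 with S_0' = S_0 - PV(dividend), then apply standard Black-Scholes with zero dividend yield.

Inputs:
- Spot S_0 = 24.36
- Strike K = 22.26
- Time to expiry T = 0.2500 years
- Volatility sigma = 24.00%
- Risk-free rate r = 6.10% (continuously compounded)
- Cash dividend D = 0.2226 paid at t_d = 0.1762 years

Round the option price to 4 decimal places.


Answer: Price = 2.5466

Derivation:
PV(D) = D * exp(-r * t_d) = 0.2226 * 0.98930936 = 0.22022026
S_0' = S_0 - PV(D) = 24.3600 - 0.22022026 = 24.13977974
d1 = (ln(S_0'/K) + (r + sigma^2/2)*T) / (sigma*sqrt(T)) = 0.86266455
d2 = d1 - sigma*sqrt(T) = 0.74266455
exp(-rT) = 0.98486569
N(d1) = 0.80583903; N(d2) = 0.77115760
C = S_0' * N(d1) - K * exp(-rT) * N(d2) = 24.13977974 * 0.80583903 - 22.2600 * 0.98486569 * 0.77115760 = 2.5466


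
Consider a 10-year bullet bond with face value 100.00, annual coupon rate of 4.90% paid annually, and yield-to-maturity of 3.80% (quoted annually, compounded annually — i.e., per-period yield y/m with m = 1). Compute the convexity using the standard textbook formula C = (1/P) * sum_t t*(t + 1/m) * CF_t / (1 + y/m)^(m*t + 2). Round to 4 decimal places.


Answer: Convexity = 78.2903

Derivation:
Coupon per period c = face * coupon_rate / m = 4.900000
Periods per year m = 1; per-period yield y/m = 0.038000
Number of cashflows N = 10
Cashflows (t years, CF_t, discount factor 1/(1+y/m)^(m*t), PV):
  t = 1.0000: CF_t = 4.900000, DF = 0.963391, PV = 4.720617
  t = 2.0000: CF_t = 4.900000, DF = 0.928122, PV = 4.547800
  t = 3.0000: CF_t = 4.900000, DF = 0.894145, PV = 4.381310
  t = 4.0000: CF_t = 4.900000, DF = 0.861411, PV = 4.220916
  t = 5.0000: CF_t = 4.900000, DF = 0.829876, PV = 4.066393
  t = 6.0000: CF_t = 4.900000, DF = 0.799495, PV = 3.917527
  t = 7.0000: CF_t = 4.900000, DF = 0.770227, PV = 3.774110
  t = 8.0000: CF_t = 4.900000, DF = 0.742030, PV = 3.635945
  t = 9.0000: CF_t = 4.900000, DF = 0.714865, PV = 3.502837
  t = 10.0000: CF_t = 104.900000, DF = 0.688694, PV = 72.244028
Price P = sum_t PV_t = 109.011482
Convexity numerator sum_t t*(t + 1/m) * CF_t / (1+y/m)^(m*t + 2):
  t = 1.0000: term = 8.762621
  t = 2.0000: term = 25.325493
  t = 3.0000: term = 48.796712
  t = 4.0000: term = 78.350533
  t = 5.0000: term = 113.223313
  t = 6.0000: term = 152.709671
  t = 7.0000: term = 196.158858
  t = 8.0000: term = 242.971336
  t = 9.0000: term = 292.595539
  t = 10.0000: term = 7375.643741
Convexity = (1/P) * sum = 8534.537818 / 109.011482 = 78.290265


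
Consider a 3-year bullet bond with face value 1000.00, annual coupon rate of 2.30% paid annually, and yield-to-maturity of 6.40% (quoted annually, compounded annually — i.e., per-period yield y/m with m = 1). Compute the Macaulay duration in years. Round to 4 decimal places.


Coupon per period c = face * coupon_rate / m = 23.000000
Periods per year m = 1; per-period yield y/m = 0.064000
Number of cashflows N = 3
Cashflows (t years, CF_t, discount factor 1/(1+y/m)^(m*t), PV):
  t = 1.0000: CF_t = 23.000000, DF = 0.939850, PV = 21.616541
  t = 2.0000: CF_t = 23.000000, DF = 0.883317, PV = 20.316298
  t = 3.0000: CF_t = 1023.000000, DF = 0.830185, PV = 849.279713
Price P = sum_t PV_t = 891.212552
Macaulay numerator sum_t t * PV_t:
  t * PV_t at t = 1.0000: 21.616541
  t * PV_t at t = 2.0000: 40.632597
  t * PV_t at t = 3.0000: 2547.839138
Macaulay duration D = (sum_t t * PV_t) / P = 2610.088275 / 891.212552 = 2.928693

Answer: Macaulay duration = 2.9287 years


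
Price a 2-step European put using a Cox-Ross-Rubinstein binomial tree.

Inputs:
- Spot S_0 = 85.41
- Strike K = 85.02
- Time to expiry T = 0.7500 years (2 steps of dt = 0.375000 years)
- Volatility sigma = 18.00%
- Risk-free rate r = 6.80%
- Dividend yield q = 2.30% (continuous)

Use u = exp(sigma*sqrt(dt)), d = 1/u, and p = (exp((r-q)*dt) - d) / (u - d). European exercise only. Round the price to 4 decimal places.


Answer: Price = V(0,0) = 3.1836

Derivation:
dt = T/N = 0.375000
u = exp(sigma*sqrt(dt)) = 1.116532; d = 1/u = 0.895631
p = (exp((r-q)*dt) - d) / (u - d) = 0.549511
Discount per step: exp(-r*dt) = 0.974822
Stock lattice S(k, i) with i counting down-moves:
  k=0: S(0,0) = 85.4100
  k=1: S(1,0) = 95.3630; S(1,1) = 76.4958
  k=2: S(2,0) = 106.4758; S(2,1) = 85.4100; S(2,2) = 68.5120
Terminal payoffs V(N, i) = max(K - S_T, 0):
  V(2,0) = 0.000000; V(2,1) = 0.000000; V(2,2) = 16.507986
Backward induction: V(k, i) = exp(-r*dt) * [p * V(k+1, i) + (1-p) * V(k+1, i+1)].
  V(1,0) = exp(-r*dt) * [p*0.000000 + (1-p)*0.000000] = 0.000000
  V(1,1) = exp(-r*dt) * [p*0.000000 + (1-p)*16.507986] = 7.249428
  V(0,0) = exp(-r*dt) * [p*0.000000 + (1-p)*7.249428] = 3.183562
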